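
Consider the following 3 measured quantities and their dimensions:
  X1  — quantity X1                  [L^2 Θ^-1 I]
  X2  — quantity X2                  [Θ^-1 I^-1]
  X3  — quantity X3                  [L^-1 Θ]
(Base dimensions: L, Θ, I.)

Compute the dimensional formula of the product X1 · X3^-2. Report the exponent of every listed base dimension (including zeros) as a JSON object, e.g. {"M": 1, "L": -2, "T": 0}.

{"L": 4, "Θ": -3, "I": 1}

Write exponents as rows L,Θ,I / cols X1,X2,X3:
  L: [ 2  0 -1]
  Θ: [-1 -1  1]
  I: [ 1 -1  0]
  [L]: (1)·2+(-2)·-1 = 4
  [Θ]: (1)·-1+(-2)·1 = -3
  [I]: (1)·1+(-2)·0 = 1
⇒ L^4 Θ^-3 I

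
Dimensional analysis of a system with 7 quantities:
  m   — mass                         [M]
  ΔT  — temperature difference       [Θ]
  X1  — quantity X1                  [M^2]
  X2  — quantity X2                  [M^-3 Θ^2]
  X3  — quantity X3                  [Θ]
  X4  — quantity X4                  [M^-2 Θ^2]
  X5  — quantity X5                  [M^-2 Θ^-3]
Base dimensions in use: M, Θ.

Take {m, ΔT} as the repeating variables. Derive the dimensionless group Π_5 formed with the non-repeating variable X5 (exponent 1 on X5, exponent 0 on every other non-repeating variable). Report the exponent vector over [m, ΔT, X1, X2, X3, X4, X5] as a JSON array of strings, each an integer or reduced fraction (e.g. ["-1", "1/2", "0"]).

Exponent matrix [M,Θ] × [m,ΔT,X1,X2,X3,X4,X5]:
  M: [ 1  0  2 -3  0 -2 -2]
  Θ: [ 0  1  0  2  1  2 -3]
RREF → pivots at {m,ΔT} ⇒ r = 2
Pivot set = {m,ΔT}, free = {X1,X2,X3,X4,X5}
RREF:
  r0: [   1    0    2   -3    0   -2   -2]
  r1: [   0    1    0    2    1    2   -3]
Fix exponent of X5 at 1, X1 at 0, X2 at 0, X3 at 0, X4 at 0; solve each RREF row for its pivot's exponent:
  r0: exp(m) + (-2)·1 = 0 ⇒ exp(m) = 2
  r1: exp(ΔT) + (-3)·1 = 0 ⇒ exp(ΔT) = 3
Π_5 = m^2 · ΔT^3 · X5

["2", "3", "0", "0", "0", "0", "1"]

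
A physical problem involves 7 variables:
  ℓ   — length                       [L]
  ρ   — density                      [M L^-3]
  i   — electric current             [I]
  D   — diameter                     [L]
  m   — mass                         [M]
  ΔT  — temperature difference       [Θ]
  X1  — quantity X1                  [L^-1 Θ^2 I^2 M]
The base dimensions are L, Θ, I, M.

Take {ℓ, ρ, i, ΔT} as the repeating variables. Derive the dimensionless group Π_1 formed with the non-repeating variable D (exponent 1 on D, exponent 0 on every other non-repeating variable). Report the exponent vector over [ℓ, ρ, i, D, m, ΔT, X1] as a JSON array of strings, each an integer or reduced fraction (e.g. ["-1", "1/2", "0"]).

Dimensional matrix (L×Θ×I×M by ℓ×ρ×i×D×m×ΔT×X1):
  L: [ 1 -3  0  1  0  0 -1]
  Θ: [ 0  0  0  0  0  1  2]
  I: [ 0  0  1  0  0  0  2]
  M: [ 0  1  0  0  1  0  1]
Row reduction gives pivot columns ℓ,ρ,i,ΔT; rank = 4
Repeat: ℓ,ρ,i,ΔT; free: D,m,X1
RREF:
  r0: [   1    0    0    1    3    0    2]
  r1: [   0    1    0    0    1    0    1]
  r2: [   0    0    1    0    0    0    2]
  r3: [   0    0    0    0    0    1    2]
Fix exponent of D at 1, m at 0, X1 at 0; solve each RREF row for its pivot's exponent:
  r0: exp(ℓ) + (1)·1 = 0 ⇒ exp(ℓ) = -1
  r1: exp(ρ) + (0)·1 = 0 ⇒ exp(ρ) = 0
  r2: exp(i) + (0)·1 = 0 ⇒ exp(i) = 0
  r3: exp(ΔT) + (0)·1 = 0 ⇒ exp(ΔT) = 0
Π_1 = ℓ^-1 · D

["-1", "0", "0", "1", "0", "0", "0"]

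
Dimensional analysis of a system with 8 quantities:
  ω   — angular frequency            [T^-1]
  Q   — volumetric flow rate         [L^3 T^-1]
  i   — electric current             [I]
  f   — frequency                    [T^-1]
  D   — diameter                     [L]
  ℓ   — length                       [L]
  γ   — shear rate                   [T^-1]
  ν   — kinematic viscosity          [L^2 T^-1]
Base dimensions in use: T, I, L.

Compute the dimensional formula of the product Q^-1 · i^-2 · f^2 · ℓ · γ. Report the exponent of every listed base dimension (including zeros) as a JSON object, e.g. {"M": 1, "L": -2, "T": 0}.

{"T": -2, "I": -2, "L": -2}

Exponent matrix [T,I,L] × [ω,Q,i,f,D,ℓ,γ,ν]:
  T: [-1 -1  0 -1  0  0 -1 -1]
  I: [ 0  0  1  0  0  0  0  0]
  L: [ 0  3  0  0  1  1  0  2]
  [T]: (-1)·-1+(-2)·0+(2)·-1+(1)·0+(1)·-1 = -2
  [I]: (-1)·0+(-2)·1+(2)·0+(1)·0+(1)·0 = -2
  [L]: (-1)·3+(-2)·0+(2)·0+(1)·1+(1)·0 = -2
⇒ T^-2 I^-2 L^-2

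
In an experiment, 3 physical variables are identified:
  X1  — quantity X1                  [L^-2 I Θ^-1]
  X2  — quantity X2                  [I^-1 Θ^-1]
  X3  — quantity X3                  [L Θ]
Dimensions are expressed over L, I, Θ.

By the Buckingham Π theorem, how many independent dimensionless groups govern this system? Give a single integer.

1

Dimensional matrix (L×I×Θ by X1×X2×X3):
  L: [-2  0  1]
  I: [ 1 -1  0]
  Θ: [-1 -1  1]
Row reduction gives pivot columns X1,X2; rank = 2
Π count = n − r = 3 − 2 = 1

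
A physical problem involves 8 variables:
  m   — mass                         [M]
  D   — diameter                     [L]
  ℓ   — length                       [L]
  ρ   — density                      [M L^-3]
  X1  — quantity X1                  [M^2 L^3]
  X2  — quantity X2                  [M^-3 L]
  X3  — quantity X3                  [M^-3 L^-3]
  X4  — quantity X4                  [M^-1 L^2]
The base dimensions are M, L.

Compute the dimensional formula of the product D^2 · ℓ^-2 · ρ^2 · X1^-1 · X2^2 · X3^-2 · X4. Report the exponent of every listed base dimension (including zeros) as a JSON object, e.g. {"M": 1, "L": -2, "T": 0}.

Dimensional matrix (M×L by m×D×ℓ×ρ×X1×X2×X3×X4):
  M: [ 1  0  0  1  2 -3 -3 -1]
  L: [ 0  1  1 -3  3  1 -3  2]
  [M]: (2)·0+(-2)·0+(2)·1+(-1)·2+(2)·-3+(-2)·-3+(1)·-1 = -1
  [L]: (2)·1+(-2)·1+(2)·-3+(-1)·3+(2)·1+(-2)·-3+(1)·2 = 1
⇒ M^-1 L

{"M": -1, "L": 1}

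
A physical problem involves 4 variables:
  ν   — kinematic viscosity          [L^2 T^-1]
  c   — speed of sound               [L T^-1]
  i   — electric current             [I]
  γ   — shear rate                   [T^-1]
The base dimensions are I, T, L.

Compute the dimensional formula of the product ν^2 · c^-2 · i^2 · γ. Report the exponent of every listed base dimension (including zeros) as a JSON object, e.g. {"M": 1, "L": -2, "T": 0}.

{"I": 2, "T": -1, "L": 2}

Write exponents as rows I,T,L / cols ν,c,i,γ:
  I: [ 0  0  1  0]
  T: [-1 -1  0 -1]
  L: [ 2  1  0  0]
  [I]: (2)·0+(-2)·0+(2)·1+(1)·0 = 2
  [T]: (2)·-1+(-2)·-1+(2)·0+(1)·-1 = -1
  [L]: (2)·2+(-2)·1+(2)·0+(1)·0 = 2
⇒ I^2 T^-1 L^2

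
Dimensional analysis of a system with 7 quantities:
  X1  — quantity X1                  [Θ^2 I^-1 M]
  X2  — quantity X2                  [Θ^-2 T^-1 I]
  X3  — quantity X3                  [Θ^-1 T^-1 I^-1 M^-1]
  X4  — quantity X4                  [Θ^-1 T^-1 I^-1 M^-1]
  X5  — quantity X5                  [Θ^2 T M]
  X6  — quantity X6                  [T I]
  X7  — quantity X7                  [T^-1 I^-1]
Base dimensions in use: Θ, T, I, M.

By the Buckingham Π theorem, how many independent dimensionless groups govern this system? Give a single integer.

Write exponents as rows Θ,T,I,M / cols X1,X2,X3,X4,X5,X6,X7:
  Θ: [ 2 -2 -1 -1  2  0  0]
  T: [ 0 -1 -1 -1  1  1 -1]
  I: [-1  1 -1 -1  0  1 -1]
  M: [ 1  0 -1 -1  1  0  0]
Row reduction gives pivot columns X1,X2,X3; rank = 3
n=7, r=3 ⇒ 4 dimensionless groups

4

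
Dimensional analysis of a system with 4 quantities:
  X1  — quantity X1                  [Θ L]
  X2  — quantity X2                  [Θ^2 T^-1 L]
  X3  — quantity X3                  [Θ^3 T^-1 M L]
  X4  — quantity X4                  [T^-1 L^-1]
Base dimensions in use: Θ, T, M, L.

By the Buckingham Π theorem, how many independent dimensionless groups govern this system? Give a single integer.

Dimensional matrix (Θ×T×M×L by X1×X2×X3×X4):
  Θ: [ 1  2  3  0]
  T: [ 0 -1 -1 -1]
  M: [ 0  0  1  0]
  L: [ 1  1  1 -1]
Echelon form has 3 nonzero rows (pivots: X1,X2,X3)
n=4, r=3 ⇒ 1 dimensionless group

1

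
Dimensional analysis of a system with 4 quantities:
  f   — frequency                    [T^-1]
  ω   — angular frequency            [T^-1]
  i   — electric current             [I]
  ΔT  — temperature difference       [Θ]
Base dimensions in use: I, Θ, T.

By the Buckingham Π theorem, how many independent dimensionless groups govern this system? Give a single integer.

Dimensional matrix (I×Θ×T by f×ω×i×ΔT):
  I: [ 0  0  1  0]
  Θ: [ 0  0  0  1]
  T: [-1 -1  0  0]
Echelon form has 3 nonzero rows (pivots: f,i,ΔT)
Π count = n − r = 4 − 3 = 1

1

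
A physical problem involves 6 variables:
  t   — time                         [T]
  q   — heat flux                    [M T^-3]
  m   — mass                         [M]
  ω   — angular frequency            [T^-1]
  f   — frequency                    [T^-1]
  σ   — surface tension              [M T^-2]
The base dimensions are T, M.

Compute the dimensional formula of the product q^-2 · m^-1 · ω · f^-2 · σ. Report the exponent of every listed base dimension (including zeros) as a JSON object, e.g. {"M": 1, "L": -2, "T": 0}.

{"T": 5, "M": -2}

Dimensional matrix (T×M by t×q×m×ω×f×σ):
  T: [ 1 -3  0 -1 -1 -2]
  M: [ 0  1  1  0  0  1]
  [T]: (-2)·-3+(-1)·0+(1)·-1+(-2)·-1+(1)·-2 = 5
  [M]: (-2)·1+(-1)·1+(1)·0+(-2)·0+(1)·1 = -2
⇒ T^5 M^-2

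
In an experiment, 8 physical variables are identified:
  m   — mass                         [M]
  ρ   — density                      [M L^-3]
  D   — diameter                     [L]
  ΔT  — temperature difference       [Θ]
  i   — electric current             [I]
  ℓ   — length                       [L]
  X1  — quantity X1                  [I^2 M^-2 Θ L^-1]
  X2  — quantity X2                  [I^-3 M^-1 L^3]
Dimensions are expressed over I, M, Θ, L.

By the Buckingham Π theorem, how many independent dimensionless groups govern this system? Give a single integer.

Exponent matrix [I,M,Θ,L] × [m,ρ,D,ΔT,i,ℓ,X1,X2]:
  I: [ 0  0  0  0  1  0  2 -3]
  M: [ 1  1  0  0  0  0 -2 -1]
  Θ: [ 0  0  0  1  0  0  1  0]
  L: [ 0 -3  1  0  0  1 -1  3]
Echelon form has 4 nonzero rows (pivots: m,ρ,ΔT,i)
Π count = n − r = 8 − 4 = 4

4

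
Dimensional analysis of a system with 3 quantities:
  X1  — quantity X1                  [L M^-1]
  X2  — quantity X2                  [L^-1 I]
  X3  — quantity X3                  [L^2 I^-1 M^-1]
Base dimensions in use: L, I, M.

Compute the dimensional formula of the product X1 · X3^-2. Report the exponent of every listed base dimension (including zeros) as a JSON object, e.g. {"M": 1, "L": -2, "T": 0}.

Dimensional matrix (L×I×M by X1×X2×X3):
  L: [ 1 -1  2]
  I: [ 0  1 -1]
  M: [-1  0 -1]
  [L]: (1)·1+(-2)·2 = -3
  [I]: (1)·0+(-2)·-1 = 2
  [M]: (1)·-1+(-2)·-1 = 1
⇒ L^-3 I^2 M

{"L": -3, "I": 2, "M": 1}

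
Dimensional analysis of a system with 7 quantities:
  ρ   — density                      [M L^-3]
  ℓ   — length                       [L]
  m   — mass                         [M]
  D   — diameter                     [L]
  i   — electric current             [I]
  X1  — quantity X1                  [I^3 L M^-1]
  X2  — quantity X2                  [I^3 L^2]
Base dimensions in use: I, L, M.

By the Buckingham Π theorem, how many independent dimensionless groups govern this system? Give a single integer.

Dimensional matrix (I×L×M by ρ×ℓ×m×D×i×X1×X2):
  I: [ 0  0  0  0  1  3  3]
  L: [-3  1  0  1  0  1  2]
  M: [ 1  0  1  0  0 -1  0]
Row reduction gives pivot columns ρ,ℓ,i; rank = 3
7 vars − rank 3 = 4 Π groups

4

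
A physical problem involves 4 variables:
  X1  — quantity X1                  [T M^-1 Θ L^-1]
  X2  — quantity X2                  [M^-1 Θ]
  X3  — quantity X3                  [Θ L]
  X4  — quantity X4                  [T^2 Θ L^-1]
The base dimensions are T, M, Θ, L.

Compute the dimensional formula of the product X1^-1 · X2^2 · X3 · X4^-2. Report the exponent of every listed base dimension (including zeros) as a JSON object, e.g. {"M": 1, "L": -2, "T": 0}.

{"T": -5, "M": -1, "Θ": 0, "L": 4}

Exponent matrix [T,M,Θ,L] × [X1,X2,X3,X4]:
  T: [ 1  0  0  2]
  M: [-1 -1  0  0]
  Θ: [ 1  1  1  1]
  L: [-1  0  1 -1]
  [T]: (-1)·1+(2)·0+(1)·0+(-2)·2 = -5
  [M]: (-1)·-1+(2)·-1+(1)·0+(-2)·0 = -1
  [Θ]: (-1)·1+(2)·1+(1)·1+(-2)·1 = 0
  [L]: (-1)·-1+(2)·0+(1)·1+(-2)·-1 = 4
⇒ T^-5 M^-1 L^4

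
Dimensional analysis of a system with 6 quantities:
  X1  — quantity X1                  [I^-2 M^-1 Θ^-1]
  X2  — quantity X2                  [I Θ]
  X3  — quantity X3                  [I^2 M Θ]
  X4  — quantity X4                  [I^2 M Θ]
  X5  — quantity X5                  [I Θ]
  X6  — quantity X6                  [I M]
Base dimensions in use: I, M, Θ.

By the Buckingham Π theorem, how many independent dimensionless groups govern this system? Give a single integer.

Write exponents as rows I,M,Θ / cols X1,X2,X3,X4,X5,X6:
  I: [-2  1  2  2  1  1]
  M: [-1  0  1  1  0  1]
  Θ: [-1  1  1  1  1  0]
Echelon form has 2 nonzero rows (pivots: X1,X2)
6 vars − rank 2 = 4 Π groups

4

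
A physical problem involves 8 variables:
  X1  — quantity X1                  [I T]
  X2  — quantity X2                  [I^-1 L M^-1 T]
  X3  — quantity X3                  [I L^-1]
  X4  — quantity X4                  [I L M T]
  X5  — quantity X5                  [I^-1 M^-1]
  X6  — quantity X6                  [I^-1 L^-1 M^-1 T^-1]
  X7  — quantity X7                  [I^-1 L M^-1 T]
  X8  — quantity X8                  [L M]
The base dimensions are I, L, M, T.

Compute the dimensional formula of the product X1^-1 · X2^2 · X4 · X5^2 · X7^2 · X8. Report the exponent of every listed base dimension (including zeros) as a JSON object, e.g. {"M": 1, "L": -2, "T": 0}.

{"I": -6, "L": 6, "M": -4, "T": 4}

Write exponents as rows I,L,M,T / cols X1,X2,X3,X4,X5,X6,X7,X8:
  I: [ 1 -1  1  1 -1 -1 -1  0]
  L: [ 0  1 -1  1  0 -1  1  1]
  M: [ 0 -1  0  1 -1 -1 -1  1]
  T: [ 1  1  0  1  0 -1  1  0]
  [I]: (-1)·1+(2)·-1+(1)·1+(2)·-1+(2)·-1+(1)·0 = -6
  [L]: (-1)·0+(2)·1+(1)·1+(2)·0+(2)·1+(1)·1 = 6
  [M]: (-1)·0+(2)·-1+(1)·1+(2)·-1+(2)·-1+(1)·1 = -4
  [T]: (-1)·1+(2)·1+(1)·1+(2)·0+(2)·1+(1)·0 = 4
⇒ I^-6 L^6 M^-4 T^4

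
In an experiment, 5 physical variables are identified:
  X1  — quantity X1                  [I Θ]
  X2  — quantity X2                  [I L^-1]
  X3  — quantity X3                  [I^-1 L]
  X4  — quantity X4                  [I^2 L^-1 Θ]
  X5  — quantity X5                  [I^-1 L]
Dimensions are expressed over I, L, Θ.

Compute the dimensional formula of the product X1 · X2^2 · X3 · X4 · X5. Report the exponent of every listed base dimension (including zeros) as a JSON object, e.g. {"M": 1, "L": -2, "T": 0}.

Write exponents as rows I,L,Θ / cols X1,X2,X3,X4,X5:
  I: [ 1  1 -1  2 -1]
  L: [ 0 -1  1 -1  1]
  Θ: [ 1  0  0  1  0]
  [I]: (1)·1+(2)·1+(1)·-1+(1)·2+(1)·-1 = 3
  [L]: (1)·0+(2)·-1+(1)·1+(1)·-1+(1)·1 = -1
  [Θ]: (1)·1+(2)·0+(1)·0+(1)·1+(1)·0 = 2
⇒ I^3 L^-1 Θ^2

{"I": 3, "L": -1, "Θ": 2}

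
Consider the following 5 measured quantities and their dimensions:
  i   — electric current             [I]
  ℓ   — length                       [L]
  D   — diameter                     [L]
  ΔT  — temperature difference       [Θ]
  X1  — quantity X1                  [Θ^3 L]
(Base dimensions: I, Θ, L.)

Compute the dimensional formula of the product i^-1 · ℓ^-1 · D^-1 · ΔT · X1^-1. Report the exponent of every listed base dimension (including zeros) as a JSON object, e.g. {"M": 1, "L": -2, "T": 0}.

{"I": -1, "Θ": -2, "L": -3}

Write exponents as rows I,Θ,L / cols i,ℓ,D,ΔT,X1:
  I: [ 1  0  0  0  0]
  Θ: [ 0  0  0  1  3]
  L: [ 0  1  1  0  1]
  [I]: (-1)·1+(-1)·0+(-1)·0+(1)·0+(-1)·0 = -1
  [Θ]: (-1)·0+(-1)·0+(-1)·0+(1)·1+(-1)·3 = -2
  [L]: (-1)·0+(-1)·1+(-1)·1+(1)·0+(-1)·1 = -3
⇒ I^-1 Θ^-2 L^-3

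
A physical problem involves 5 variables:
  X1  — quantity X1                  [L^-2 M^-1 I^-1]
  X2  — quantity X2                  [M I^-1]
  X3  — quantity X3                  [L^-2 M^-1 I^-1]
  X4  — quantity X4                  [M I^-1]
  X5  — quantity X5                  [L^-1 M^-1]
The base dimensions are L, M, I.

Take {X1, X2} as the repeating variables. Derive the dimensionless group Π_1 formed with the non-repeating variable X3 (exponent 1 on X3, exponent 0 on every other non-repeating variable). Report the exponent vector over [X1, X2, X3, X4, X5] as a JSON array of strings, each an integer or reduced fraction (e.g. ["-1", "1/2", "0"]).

["-1", "0", "1", "0", "0"]

Exponent matrix [L,M,I] × [X1,X2,X3,X4,X5]:
  L: [-2  0 -2  0 -1]
  M: [-1  1 -1  1 -1]
  I: [-1 -1 -1 -1  0]
RREF → pivots at {X1,X2} ⇒ r = 2
Repeat: X1,X2; free: X3,X4,X5
RREF:
  r0: [   1    0    1    0  1/2]
  r1: [   0    1    0    1 -1/2]
  r2: [   0    0    0    0    0]
Fix exponent of X3 at 1, X4 at 0, X5 at 0; solve each RREF row for its pivot's exponent:
  r0: exp(X1) + (1)·1 = 0 ⇒ exp(X1) = -1
  r1: exp(X2) + (0)·1 = 0 ⇒ exp(X2) = 0
Π_1 = X1^-1 · X3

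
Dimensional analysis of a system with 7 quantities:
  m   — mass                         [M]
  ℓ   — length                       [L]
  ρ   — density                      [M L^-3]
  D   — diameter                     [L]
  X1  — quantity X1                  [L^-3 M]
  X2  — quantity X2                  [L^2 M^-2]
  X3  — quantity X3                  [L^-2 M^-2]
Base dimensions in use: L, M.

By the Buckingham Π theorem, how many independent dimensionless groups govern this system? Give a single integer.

Write exponents as rows L,M / cols m,ℓ,ρ,D,X1,X2,X3:
  L: [ 0  1 -3  1 -3  2 -2]
  M: [ 1  0  1  0  1 -2 -2]
Row reduction gives pivot columns m,ℓ; rank = 2
7 vars − rank 2 = 5 Π groups

5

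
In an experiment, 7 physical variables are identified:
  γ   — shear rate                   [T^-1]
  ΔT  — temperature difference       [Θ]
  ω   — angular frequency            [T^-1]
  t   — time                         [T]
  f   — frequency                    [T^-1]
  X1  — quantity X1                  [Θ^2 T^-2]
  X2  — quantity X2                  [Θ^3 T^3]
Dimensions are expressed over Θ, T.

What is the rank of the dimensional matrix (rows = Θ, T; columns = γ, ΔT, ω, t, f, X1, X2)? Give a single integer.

2

Exponent matrix [Θ,T] × [γ,ΔT,ω,t,f,X1,X2]:
  Θ: [ 0  1  0  0  0  2  3]
  T: [-1  0 -1  1 -1 -2  3]
RREF → pivots at {γ,ΔT} ⇒ r = 2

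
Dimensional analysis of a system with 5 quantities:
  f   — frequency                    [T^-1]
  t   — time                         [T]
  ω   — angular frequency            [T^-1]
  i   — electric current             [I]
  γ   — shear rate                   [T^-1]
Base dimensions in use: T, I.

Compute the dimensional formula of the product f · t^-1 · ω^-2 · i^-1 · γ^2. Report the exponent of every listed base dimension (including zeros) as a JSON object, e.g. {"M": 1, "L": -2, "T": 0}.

{"T": -2, "I": -1}

Exponent matrix [T,I] × [f,t,ω,i,γ]:
  T: [-1  1 -1  0 -1]
  I: [ 0  0  0  1  0]
  [T]: (1)·-1+(-1)·1+(-2)·-1+(-1)·0+(2)·-1 = -2
  [I]: (1)·0+(-1)·0+(-2)·0+(-1)·1+(2)·0 = -1
⇒ T^-2 I^-1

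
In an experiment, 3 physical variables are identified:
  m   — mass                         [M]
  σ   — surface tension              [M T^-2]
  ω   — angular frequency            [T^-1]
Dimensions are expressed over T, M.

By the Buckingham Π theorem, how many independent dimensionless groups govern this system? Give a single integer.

1

Exponent matrix [T,M] × [m,σ,ω]:
  T: [ 0 -2 -1]
  M: [ 1  1  0]
RREF → pivots at {m,σ} ⇒ r = 2
n=3, r=2 ⇒ 1 dimensionless group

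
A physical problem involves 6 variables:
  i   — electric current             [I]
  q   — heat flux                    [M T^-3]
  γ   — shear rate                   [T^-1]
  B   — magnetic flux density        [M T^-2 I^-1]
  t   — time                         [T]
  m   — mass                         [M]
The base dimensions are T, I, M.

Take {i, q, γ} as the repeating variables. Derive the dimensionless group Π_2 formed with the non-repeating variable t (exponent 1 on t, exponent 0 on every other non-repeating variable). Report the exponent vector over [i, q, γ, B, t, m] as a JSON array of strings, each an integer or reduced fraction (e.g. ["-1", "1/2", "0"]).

Write exponents as rows T,I,M / cols i,q,γ,B,t,m:
  T: [ 0 -3 -1 -2  1  0]
  I: [ 1  0  0 -1  0  0]
  M: [ 0  1  0  1  0  1]
RREF → pivots at {i,q,γ} ⇒ r = 3
Repeat: i,q,γ; free: B,t,m
RREF:
  r0: [   1    0    0   -1    0    0]
  r1: [   0    1    0    1    0    1]
  r2: [   0    0    1   -1   -1   -3]
Fix exponent of t at 1, B at 0, m at 0; solve each RREF row for its pivot's exponent:
  r0: exp(i) + (0)·1 = 0 ⇒ exp(i) = 0
  r1: exp(q) + (0)·1 = 0 ⇒ exp(q) = 0
  r2: exp(γ) + (-1)·1 = 0 ⇒ exp(γ) = 1
Π_2 = γ · t

["0", "0", "1", "0", "1", "0"]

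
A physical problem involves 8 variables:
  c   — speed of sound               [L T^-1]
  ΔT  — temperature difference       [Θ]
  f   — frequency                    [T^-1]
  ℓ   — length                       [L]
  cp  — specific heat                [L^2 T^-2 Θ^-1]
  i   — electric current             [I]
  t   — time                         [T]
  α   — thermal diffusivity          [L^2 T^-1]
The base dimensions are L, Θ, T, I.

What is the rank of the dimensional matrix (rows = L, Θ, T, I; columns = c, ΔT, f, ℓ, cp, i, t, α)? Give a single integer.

4

Write exponents as rows L,Θ,T,I / cols c,ΔT,f,ℓ,cp,i,t,α:
  L: [ 1  0  0  1  2  0  0  2]
  Θ: [ 0  1  0  0 -1  0  0  0]
  T: [-1  0 -1  0 -2  0  1 -1]
  I: [ 0  0  0  0  0  1  0  0]
Row reduction gives pivot columns c,ΔT,f,i; rank = 4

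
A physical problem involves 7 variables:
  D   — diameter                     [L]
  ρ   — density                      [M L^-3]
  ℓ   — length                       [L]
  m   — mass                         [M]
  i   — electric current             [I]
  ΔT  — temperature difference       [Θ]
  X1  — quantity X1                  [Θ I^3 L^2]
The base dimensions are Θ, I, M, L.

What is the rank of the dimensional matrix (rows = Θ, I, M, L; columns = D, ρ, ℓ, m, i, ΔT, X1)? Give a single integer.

Dimensional matrix (Θ×I×M×L by D×ρ×ℓ×m×i×ΔT×X1):
  Θ: [ 0  0  0  0  0  1  1]
  I: [ 0  0  0  0  1  0  3]
  M: [ 0  1  0  1  0  0  0]
  L: [ 1 -3  1  0  0  0  2]
Echelon form has 4 nonzero rows (pivots: D,ρ,i,ΔT)

4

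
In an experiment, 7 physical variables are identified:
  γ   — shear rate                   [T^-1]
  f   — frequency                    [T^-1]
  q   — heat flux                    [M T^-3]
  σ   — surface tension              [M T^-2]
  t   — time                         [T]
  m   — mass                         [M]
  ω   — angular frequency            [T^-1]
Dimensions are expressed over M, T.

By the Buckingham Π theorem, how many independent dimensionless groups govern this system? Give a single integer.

Write exponents as rows M,T / cols γ,f,q,σ,t,m,ω:
  M: [ 0  0  1  1  0  1  0]
  T: [-1 -1 -3 -2  1  0 -1]
Echelon form has 2 nonzero rows (pivots: γ,q)
Π count = n − r = 7 − 2 = 5

5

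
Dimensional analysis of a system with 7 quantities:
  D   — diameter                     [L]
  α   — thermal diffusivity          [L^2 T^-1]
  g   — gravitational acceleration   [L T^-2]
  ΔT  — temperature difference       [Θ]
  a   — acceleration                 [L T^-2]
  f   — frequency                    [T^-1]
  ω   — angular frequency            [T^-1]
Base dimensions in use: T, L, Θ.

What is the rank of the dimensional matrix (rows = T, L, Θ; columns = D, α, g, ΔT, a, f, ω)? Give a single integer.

3

Exponent matrix [T,L,Θ] × [D,α,g,ΔT,a,f,ω]:
  T: [ 0 -1 -2  0 -2 -1 -1]
  L: [ 1  2  1  0  1  0  0]
  Θ: [ 0  0  0  1  0  0  0]
Echelon form has 3 nonzero rows (pivots: D,α,ΔT)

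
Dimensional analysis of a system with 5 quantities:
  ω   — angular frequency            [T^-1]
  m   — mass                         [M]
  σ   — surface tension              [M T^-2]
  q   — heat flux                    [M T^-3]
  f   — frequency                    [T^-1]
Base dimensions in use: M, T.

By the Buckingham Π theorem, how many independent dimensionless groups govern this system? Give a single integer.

Write exponents as rows M,T / cols ω,m,σ,q,f:
  M: [ 0  1  1  1  0]
  T: [-1  0 -2 -3 -1]
RREF → pivots at {ω,m} ⇒ r = 2
Π count = n − r = 5 − 2 = 3

3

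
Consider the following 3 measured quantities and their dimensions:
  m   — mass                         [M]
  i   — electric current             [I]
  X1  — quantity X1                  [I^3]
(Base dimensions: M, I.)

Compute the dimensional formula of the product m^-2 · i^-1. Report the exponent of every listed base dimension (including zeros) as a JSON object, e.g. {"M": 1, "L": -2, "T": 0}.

{"M": -2, "I": -1}

Write exponents as rows M,I / cols m,i,X1:
  M: [ 1  0  0]
  I: [ 0  1  3]
  [M]: (-2)·1+(-1)·0 = -2
  [I]: (-2)·0+(-1)·1 = -1
⇒ M^-2 I^-1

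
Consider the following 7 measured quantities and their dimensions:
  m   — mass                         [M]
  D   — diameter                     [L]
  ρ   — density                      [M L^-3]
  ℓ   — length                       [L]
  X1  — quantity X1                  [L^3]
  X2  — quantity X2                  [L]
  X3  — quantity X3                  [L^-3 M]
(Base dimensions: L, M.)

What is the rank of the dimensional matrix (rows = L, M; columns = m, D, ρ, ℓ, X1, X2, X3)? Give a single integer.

Exponent matrix [L,M] × [m,D,ρ,ℓ,X1,X2,X3]:
  L: [ 0  1 -3  1  3  1 -3]
  M: [ 1  0  1  0  0  0  1]
RREF → pivots at {m,D} ⇒ r = 2

2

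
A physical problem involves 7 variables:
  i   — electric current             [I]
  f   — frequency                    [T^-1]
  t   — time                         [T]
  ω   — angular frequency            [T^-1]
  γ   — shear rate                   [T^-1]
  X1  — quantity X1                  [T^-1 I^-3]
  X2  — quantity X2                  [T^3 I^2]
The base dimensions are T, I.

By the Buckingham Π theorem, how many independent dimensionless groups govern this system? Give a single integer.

5

Write exponents as rows T,I / cols i,f,t,ω,γ,X1,X2:
  T: [ 0 -1  1 -1 -1 -1  3]
  I: [ 1  0  0  0  0 -3  2]
Row reduction gives pivot columns i,f; rank = 2
7 vars − rank 2 = 5 Π groups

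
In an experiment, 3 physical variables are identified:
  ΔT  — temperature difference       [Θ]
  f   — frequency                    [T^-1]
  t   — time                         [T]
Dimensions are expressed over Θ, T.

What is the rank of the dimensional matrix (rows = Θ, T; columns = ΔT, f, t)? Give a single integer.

2

Exponent matrix [Θ,T] × [ΔT,f,t]:
  Θ: [ 1  0  0]
  T: [ 0 -1  1]
Row reduction gives pivot columns ΔT,f; rank = 2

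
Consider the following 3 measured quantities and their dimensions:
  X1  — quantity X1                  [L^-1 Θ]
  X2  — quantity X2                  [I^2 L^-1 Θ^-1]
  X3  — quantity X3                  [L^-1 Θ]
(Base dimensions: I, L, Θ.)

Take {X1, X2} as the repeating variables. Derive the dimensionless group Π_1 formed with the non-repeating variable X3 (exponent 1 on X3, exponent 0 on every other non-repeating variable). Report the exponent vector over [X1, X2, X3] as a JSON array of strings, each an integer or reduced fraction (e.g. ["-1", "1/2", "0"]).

["-1", "0", "1"]

Write exponents as rows I,L,Θ / cols X1,X2,X3:
  I: [ 0  2  0]
  L: [-1 -1 -1]
  Θ: [ 1 -1  1]
RREF → pivots at {X1,X2} ⇒ r = 2
Pivot set = {X1,X2}, free = {X3}
RREF:
  r0: [   1    0    1]
  r1: [   0    1    0]
  r2: [   0    0    0]
Fix exponent of X3 at 1; solve each RREF row for its pivot's exponent:
  r0: exp(X1) + (1)·1 = 0 ⇒ exp(X1) = -1
  r1: exp(X2) + (0)·1 = 0 ⇒ exp(X2) = 0
Π_1 = X1^-1 · X3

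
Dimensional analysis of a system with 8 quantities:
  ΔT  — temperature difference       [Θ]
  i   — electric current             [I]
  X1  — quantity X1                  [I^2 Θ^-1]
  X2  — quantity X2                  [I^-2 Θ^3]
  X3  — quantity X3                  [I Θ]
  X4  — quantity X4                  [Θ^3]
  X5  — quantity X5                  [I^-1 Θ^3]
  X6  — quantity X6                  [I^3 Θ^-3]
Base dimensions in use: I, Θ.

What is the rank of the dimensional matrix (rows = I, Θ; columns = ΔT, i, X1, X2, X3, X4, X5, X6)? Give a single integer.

Dimensional matrix (I×Θ by ΔT×i×X1×X2×X3×X4×X5×X6):
  I: [ 0  1  2 -2  1  0 -1  3]
  Θ: [ 1  0 -1  3  1  3  3 -3]
RREF → pivots at {ΔT,i} ⇒ r = 2

2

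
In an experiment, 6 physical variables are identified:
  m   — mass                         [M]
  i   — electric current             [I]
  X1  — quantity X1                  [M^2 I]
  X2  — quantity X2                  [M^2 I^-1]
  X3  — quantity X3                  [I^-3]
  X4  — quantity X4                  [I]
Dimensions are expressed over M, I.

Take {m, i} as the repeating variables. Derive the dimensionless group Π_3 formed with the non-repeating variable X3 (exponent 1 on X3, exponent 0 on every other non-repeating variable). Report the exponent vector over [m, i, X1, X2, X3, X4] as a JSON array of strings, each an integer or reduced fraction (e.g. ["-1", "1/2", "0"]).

Exponent matrix [M,I] × [m,i,X1,X2,X3,X4]:
  M: [ 1  0  2  2  0  0]
  I: [ 0  1  1 -1 -3  1]
Echelon form has 2 nonzero rows (pivots: m,i)
Pivot set = {m,i}, free = {X1,X2,X3,X4}
RREF:
  r0: [   1    0    2    2    0    0]
  r1: [   0    1    1   -1   -3    1]
Fix exponent of X3 at 1, X1 at 0, X2 at 0, X4 at 0; solve each RREF row for its pivot's exponent:
  r0: exp(m) + (0)·1 = 0 ⇒ exp(m) = 0
  r1: exp(i) + (-3)·1 = 0 ⇒ exp(i) = 3
Π_3 = i^3 · X3

["0", "3", "0", "0", "1", "0"]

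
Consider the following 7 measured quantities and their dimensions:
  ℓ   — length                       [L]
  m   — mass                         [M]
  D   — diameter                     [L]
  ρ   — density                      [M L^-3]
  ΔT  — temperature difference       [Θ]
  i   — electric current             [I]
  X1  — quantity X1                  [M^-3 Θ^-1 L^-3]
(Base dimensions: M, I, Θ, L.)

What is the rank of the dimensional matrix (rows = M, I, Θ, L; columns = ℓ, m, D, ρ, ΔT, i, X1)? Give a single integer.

4

Exponent matrix [M,I,Θ,L] × [ℓ,m,D,ρ,ΔT,i,X1]:
  M: [ 0  1  0  1  0  0 -3]
  I: [ 0  0  0  0  0  1  0]
  Θ: [ 0  0  0  0  1  0 -1]
  L: [ 1  0  1 -3  0  0 -3]
Row reduction gives pivot columns ℓ,m,ΔT,i; rank = 4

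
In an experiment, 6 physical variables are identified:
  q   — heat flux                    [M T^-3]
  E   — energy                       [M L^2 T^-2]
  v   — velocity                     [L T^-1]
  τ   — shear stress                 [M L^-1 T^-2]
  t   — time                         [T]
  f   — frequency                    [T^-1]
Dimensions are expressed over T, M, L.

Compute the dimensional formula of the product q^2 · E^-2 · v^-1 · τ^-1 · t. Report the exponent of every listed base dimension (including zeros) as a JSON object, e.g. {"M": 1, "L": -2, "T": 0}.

Write exponents as rows T,M,L / cols q,E,v,τ,t,f:
  T: [-3 -2 -1 -2  1 -1]
  M: [ 1  1  0  1  0  0]
  L: [ 0  2  1 -1  0  0]
  [T]: (2)·-3+(-2)·-2+(-1)·-1+(-1)·-2+(1)·1 = 2
  [M]: (2)·1+(-2)·1+(-1)·0+(-1)·1+(1)·0 = -1
  [L]: (2)·0+(-2)·2+(-1)·1+(-1)·-1+(1)·0 = -4
⇒ T^2 M^-1 L^-4

{"T": 2, "M": -1, "L": -4}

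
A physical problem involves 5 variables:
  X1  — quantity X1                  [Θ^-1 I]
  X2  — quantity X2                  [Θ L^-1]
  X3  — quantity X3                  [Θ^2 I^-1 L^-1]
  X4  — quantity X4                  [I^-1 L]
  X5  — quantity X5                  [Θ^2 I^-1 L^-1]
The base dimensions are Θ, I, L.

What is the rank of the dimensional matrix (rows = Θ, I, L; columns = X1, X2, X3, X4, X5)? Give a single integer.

2

Exponent matrix [Θ,I,L] × [X1,X2,X3,X4,X5]:
  Θ: [-1  1  2  0  2]
  I: [ 1  0 -1 -1 -1]
  L: [ 0 -1 -1  1 -1]
Row reduction gives pivot columns X1,X2; rank = 2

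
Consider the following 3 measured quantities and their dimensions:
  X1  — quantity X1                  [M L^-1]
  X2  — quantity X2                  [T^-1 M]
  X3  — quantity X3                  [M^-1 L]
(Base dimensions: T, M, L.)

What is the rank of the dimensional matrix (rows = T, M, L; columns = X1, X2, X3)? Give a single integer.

2

Write exponents as rows T,M,L / cols X1,X2,X3:
  T: [ 0 -1  0]
  M: [ 1  1 -1]
  L: [-1  0  1]
Echelon form has 2 nonzero rows (pivots: X1,X2)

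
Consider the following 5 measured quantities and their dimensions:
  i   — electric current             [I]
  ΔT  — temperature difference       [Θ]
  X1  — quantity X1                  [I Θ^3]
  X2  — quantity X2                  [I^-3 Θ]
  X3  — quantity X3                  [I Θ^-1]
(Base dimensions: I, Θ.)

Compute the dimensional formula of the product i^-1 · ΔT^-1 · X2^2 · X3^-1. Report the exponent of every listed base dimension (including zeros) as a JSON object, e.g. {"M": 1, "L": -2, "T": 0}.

Write exponents as rows I,Θ / cols i,ΔT,X1,X2,X3:
  I: [ 1  0  1 -3  1]
  Θ: [ 0  1  3  1 -1]
  [I]: (-1)·1+(-1)·0+(2)·-3+(-1)·1 = -8
  [Θ]: (-1)·0+(-1)·1+(2)·1+(-1)·-1 = 2
⇒ I^-8 Θ^2

{"I": -8, "Θ": 2}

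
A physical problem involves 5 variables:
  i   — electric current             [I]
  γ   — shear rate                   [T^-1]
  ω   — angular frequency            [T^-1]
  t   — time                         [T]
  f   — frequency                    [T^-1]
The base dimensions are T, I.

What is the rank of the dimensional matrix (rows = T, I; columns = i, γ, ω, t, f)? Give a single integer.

Write exponents as rows T,I / cols i,γ,ω,t,f:
  T: [ 0 -1 -1  1 -1]
  I: [ 1  0  0  0  0]
Echelon form has 2 nonzero rows (pivots: i,γ)

2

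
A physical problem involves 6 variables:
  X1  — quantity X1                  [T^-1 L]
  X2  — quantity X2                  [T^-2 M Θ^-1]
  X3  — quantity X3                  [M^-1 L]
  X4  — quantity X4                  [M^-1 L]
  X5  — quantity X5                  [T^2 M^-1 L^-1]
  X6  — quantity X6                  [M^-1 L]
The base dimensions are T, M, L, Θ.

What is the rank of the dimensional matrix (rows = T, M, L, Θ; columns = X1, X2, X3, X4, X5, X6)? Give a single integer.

Exponent matrix [T,M,L,Θ] × [X1,X2,X3,X4,X5,X6]:
  T: [-1 -2  0  0  2  0]
  M: [ 0  1 -1 -1 -1 -1]
  L: [ 1  0  1  1 -1  1]
  Θ: [ 0 -1  0  0  0  0]
RREF → pivots at {X1,X2,X3} ⇒ r = 3

3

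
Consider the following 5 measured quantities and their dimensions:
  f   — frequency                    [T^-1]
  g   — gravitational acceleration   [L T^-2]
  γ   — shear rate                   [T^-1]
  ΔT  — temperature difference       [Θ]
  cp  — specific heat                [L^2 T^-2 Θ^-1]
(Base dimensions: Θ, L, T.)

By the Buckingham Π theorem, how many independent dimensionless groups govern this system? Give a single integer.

2

Exponent matrix [Θ,L,T] × [f,g,γ,ΔT,cp]:
  Θ: [ 0  0  0  1 -1]
  L: [ 0  1  0  0  2]
  T: [-1 -2 -1  0 -2]
Echelon form has 3 nonzero rows (pivots: f,g,ΔT)
Π count = n − r = 5 − 3 = 2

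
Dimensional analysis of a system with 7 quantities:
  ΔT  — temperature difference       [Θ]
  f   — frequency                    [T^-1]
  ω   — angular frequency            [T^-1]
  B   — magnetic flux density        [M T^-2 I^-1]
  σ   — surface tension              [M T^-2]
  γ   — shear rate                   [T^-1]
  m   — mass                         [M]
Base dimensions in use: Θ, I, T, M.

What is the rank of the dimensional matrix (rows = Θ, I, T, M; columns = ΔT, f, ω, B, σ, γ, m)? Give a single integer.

Dimensional matrix (Θ×I×T×M by ΔT×f×ω×B×σ×γ×m):
  Θ: [ 1  0  0  0  0  0  0]
  I: [ 0  0  0 -1  0  0  0]
  T: [ 0 -1 -1 -2 -2 -1  0]
  M: [ 0  0  0  1  1  0  1]
RREF → pivots at {ΔT,f,B,σ} ⇒ r = 4

4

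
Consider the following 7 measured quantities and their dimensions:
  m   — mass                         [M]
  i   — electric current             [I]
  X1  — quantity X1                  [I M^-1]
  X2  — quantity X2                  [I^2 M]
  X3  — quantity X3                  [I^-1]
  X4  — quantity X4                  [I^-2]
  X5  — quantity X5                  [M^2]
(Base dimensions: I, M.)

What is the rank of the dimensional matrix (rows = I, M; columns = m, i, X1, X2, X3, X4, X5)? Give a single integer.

2

Exponent matrix [I,M] × [m,i,X1,X2,X3,X4,X5]:
  I: [ 0  1  1  2 -1 -2  0]
  M: [ 1  0 -1  1  0  0  2]
RREF → pivots at {m,i} ⇒ r = 2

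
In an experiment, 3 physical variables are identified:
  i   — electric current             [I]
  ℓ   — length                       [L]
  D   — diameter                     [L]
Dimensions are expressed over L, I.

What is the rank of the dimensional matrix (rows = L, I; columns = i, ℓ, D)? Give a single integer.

2

Write exponents as rows L,I / cols i,ℓ,D:
  L: [ 0  1  1]
  I: [ 1  0  0]
Row reduction gives pivot columns i,ℓ; rank = 2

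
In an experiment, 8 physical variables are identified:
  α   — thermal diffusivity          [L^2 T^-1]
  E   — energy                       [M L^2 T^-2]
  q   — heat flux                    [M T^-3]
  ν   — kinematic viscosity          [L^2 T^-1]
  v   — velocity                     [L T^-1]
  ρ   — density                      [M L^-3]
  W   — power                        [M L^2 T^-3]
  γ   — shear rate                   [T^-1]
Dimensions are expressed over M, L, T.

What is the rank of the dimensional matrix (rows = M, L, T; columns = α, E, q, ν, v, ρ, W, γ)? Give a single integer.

Dimensional matrix (M×L×T by α×E×q×ν×v×ρ×W×γ):
  M: [ 0  1  1  0  0  1  1  0]
  L: [ 2  2  0  2  1 -3  2  0]
  T: [-1 -2 -3 -1 -1  0 -3 -1]
RREF → pivots at {α,E,q} ⇒ r = 3

3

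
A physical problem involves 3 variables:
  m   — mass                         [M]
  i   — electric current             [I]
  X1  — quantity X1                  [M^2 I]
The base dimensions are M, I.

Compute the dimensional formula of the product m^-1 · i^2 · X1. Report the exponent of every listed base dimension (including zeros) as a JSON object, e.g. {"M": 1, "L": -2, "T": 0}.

Dimensional matrix (M×I by m×i×X1):
  M: [ 1  0  2]
  I: [ 0  1  1]
  [M]: (-1)·1+(2)·0+(1)·2 = 1
  [I]: (-1)·0+(2)·1+(1)·1 = 3
⇒ M I^3

{"M": 1, "I": 3}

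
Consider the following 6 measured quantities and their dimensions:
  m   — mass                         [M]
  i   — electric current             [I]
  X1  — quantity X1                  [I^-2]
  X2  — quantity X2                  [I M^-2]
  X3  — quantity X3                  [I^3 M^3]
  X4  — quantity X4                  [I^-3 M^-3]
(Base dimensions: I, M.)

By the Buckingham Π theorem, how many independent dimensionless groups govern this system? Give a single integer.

4

Exponent matrix [I,M] × [m,i,X1,X2,X3,X4]:
  I: [ 0  1 -2  1  3 -3]
  M: [ 1  0  0 -2  3 -3]
RREF → pivots at {m,i} ⇒ r = 2
6 vars − rank 2 = 4 Π groups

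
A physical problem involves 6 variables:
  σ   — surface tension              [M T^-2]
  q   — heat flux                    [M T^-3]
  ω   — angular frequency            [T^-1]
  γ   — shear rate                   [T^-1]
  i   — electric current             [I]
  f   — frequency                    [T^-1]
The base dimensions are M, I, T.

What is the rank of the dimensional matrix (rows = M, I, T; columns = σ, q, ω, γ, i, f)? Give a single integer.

Write exponents as rows M,I,T / cols σ,q,ω,γ,i,f:
  M: [ 1  1  0  0  0  0]
  I: [ 0  0  0  0  1  0]
  T: [-2 -3 -1 -1  0 -1]
Row reduction gives pivot columns σ,q,i; rank = 3

3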